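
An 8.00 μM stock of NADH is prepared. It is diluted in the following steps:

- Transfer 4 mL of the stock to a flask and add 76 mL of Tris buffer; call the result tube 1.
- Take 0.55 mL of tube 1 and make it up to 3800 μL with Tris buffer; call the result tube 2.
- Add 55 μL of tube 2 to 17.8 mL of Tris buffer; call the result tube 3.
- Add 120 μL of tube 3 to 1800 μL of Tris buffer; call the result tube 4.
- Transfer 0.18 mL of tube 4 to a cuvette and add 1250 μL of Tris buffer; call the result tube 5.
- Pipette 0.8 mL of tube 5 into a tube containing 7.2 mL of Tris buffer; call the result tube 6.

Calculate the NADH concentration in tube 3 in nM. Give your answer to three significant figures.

Step 1: 4 mL + 76 mL = 80 mL total → factor 80/4 = 20
Step 2: 0.55 mL brought to 3800 μL → factor 3.8/0.55 = 6.9091
Step 3: 55 μL + 17.8 mL = 17855 μL total → factor 17855/55 = 324.64
Dilution factor through tube 3 = 20 × 6.9091 × 324.64 = 44859
[tube 3] = 8.00 μM / 44859 = 0.0001783 μM = 0.178 nM

0.178 nM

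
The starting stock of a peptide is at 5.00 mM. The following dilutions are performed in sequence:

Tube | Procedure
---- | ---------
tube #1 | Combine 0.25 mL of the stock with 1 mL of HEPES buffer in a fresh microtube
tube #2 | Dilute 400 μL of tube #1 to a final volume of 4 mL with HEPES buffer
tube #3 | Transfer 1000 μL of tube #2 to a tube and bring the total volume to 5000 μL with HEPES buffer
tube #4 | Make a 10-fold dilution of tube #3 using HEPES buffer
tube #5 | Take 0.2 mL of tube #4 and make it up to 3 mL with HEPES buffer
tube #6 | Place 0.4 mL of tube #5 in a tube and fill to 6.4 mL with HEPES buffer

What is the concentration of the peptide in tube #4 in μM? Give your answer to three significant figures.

2.00 μM

Step 1: 0.25 mL + 1 mL = 1.25 mL total → factor 1.25/0.25 = 5
Step 2: 400 μL brought to 4 mL → factor 4000/400 = 10
Step 3: 1000 μL brought to 5000 μL → factor 5000/1000 = 5
Step 4: 10-fold → factor 10
Dilution factor through tube #4 = 5 × 10 × 5 × 10 = 2500
[tube #4] = 5.00 mM / 2500 = 0.002000 mM = 2.00 μM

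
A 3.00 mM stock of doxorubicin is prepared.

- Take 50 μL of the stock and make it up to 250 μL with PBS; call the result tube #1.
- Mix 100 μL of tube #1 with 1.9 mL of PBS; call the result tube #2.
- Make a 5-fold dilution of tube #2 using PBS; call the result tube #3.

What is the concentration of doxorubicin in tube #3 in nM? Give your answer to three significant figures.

6.00 × 10^3 nM

Step 1: 50 μL brought to 250 μL → factor 250/50 = 5
Step 2: 100 μL + 1.9 mL = 2000 μL total → factor 2000/100 = 20
Step 3: 5-fold → factor 5
Overall dilution factor = 5 × 20 × 5 = 500
Final = 3.00 mM / 500 = 0.006000 mM = 6.00 × 10^3 nM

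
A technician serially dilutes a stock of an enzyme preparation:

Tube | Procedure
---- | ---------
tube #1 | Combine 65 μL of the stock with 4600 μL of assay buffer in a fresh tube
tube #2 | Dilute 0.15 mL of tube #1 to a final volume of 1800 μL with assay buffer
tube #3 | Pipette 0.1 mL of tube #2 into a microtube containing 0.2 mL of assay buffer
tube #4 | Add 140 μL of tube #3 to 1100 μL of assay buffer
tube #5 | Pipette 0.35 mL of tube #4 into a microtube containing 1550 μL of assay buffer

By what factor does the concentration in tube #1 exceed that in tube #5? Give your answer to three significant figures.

1.73 × 10^3

Step 1: 65 μL + 4600 μL = 4665 μL total → factor 4665/65 = 71.769
Step 2: 0.15 mL brought to 1800 μL → factor 1.8/0.15 = 12
Step 3: 0.1 mL + 0.2 mL = 0.3 mL total → factor 0.3/0.1 = 3
Step 4: 140 μL + 1100 μL = 1240 μL total → factor 1240/140 = 8.8571
Step 5: 0.35 mL + 1550 μL = 1.9 mL total → factor 1.9/0.35 = 5.4286
Dilution factor to tube #1 = 71.769; to tube #5 = 1.2423 × 10^5
[tube #1]/[tube #5] = (factor to tube #5)/(factor to tube #1) = 1.2423 × 10^5/71.769 = 1.73 × 10^3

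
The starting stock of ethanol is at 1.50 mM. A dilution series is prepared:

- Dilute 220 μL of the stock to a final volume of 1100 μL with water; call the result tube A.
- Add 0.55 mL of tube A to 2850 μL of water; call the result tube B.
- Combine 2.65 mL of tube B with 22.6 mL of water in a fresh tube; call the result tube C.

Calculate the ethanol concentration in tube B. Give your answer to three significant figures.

Step 1: 220 μL brought to 1100 μL → factor 1100/220 = 5
Step 2: 0.55 mL + 2850 μL = 3.4 mL total → factor 3.4/0.55 = 6.1818
Dilution factor through tube B = 5 × 6.1818 = 30.909
[tube B] = 1.50 mM / 30.909 = 0.0485 mM

0.0485 mM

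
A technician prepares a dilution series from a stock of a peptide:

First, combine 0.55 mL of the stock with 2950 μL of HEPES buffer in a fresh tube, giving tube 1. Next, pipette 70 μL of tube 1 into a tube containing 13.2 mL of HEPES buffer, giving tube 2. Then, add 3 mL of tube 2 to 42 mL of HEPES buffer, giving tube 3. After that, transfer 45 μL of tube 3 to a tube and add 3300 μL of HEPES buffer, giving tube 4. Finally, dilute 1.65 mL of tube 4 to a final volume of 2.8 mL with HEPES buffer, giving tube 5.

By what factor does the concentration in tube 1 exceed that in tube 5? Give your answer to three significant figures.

Step 1: 0.55 mL + 2950 μL = 3.5 mL total → factor 3.5/0.55 = 6.3636
Step 2: 70 μL + 13.2 mL = 13270 μL total → factor 13270/70 = 189.57
Step 3: 3 mL + 42 mL = 45 mL total → factor 45/3 = 15
Step 4: 45 μL + 3300 μL = 3345 μL total → factor 3345/45 = 74.333
Step 5: 1.65 mL brought to 2.8 mL → factor 2.8/1.65 = 1.697
Dilution factor to tube 1 = 6.3636; to tube 5 = 2.2826 × 10^6
[tube 1]/[tube 5] = (factor to tube 5)/(factor to tube 1) = 2.2826 × 10^6/6.3636 = 3.59 × 10^5

3.59 × 10^5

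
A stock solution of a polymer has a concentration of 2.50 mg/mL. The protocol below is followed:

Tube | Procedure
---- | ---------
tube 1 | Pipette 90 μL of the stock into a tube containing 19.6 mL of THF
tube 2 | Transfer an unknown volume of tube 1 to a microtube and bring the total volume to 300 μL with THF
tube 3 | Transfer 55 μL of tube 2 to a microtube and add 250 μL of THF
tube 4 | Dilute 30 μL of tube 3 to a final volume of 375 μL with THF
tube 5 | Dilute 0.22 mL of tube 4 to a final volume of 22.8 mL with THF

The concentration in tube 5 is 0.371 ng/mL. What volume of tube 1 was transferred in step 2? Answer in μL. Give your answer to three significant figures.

Step 1: 90 μL + 19.6 mL = 19690 μL total → factor 19690/90 = 218.78
Step 2: v brought to 300 μL → factor = 300 μL/v
Step 3: 55 μL + 250 μL = 305 μL total → factor 305/55 = 5.5455
Step 4: 30 μL brought to 375 μL → factor 375/30 = 12.5
Step 5: 0.22 mL brought to 22.8 mL → factor 22.8/0.22 = 103.64
Product of known-step factors = 1.5717 × 10^6
Overall factor = 2.50 mg/mL / (0.371 ng/mL) = 6.7385 × 10^6
Step-2 factor = 6.7385 × 10^6 / 1.5717 × 10^6 = 4.2875
v = 300 μL / 4.2875 = 70.0 μL

70.0 μL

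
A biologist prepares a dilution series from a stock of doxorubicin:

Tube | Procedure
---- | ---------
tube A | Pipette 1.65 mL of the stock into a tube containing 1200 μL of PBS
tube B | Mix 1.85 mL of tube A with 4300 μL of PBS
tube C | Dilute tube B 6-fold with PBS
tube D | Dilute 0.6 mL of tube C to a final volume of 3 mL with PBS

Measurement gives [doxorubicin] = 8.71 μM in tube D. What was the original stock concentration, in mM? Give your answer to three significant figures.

1.50 mM

Step 1: 1.65 mL + 1200 μL = 2.85 mL total → factor 2.85/1.65 = 1.7273
Step 2: 1.85 mL + 4300 μL = 6.15 mL total → factor 6.15/1.85 = 3.3243
Step 3: 6-fold → factor 6
Step 4: 0.6 mL brought to 3 mL → factor 3/0.6 = 5
Overall dilution factor = 1.7273 × 3.3243 × 6 × 5 = 172.26
Stock = 8.71 μM × 172.26 = 1500 μM = 1.50 mM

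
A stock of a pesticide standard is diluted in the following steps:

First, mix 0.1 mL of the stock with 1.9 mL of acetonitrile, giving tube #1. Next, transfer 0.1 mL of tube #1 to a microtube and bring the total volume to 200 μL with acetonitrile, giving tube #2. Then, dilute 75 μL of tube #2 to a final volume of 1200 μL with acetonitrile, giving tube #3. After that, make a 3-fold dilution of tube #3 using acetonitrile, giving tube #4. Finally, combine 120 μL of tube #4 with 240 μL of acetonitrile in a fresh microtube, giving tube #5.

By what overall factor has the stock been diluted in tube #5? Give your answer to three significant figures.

Step 1: 0.1 mL + 1.9 mL = 2 mL total → factor 2/0.1 = 20
Step 2: 0.1 mL brought to 200 μL → factor 0.2/0.1 = 2
Step 3: 75 μL brought to 1200 μL → factor 1200/75 = 16
Step 4: 3-fold → factor 3
Step 5: 120 μL + 240 μL = 360 μL total → factor 360/120 = 3
Overall dilution factor = 20 × 2 × 16 × 3 × 3 = 5760

5.76 × 10^3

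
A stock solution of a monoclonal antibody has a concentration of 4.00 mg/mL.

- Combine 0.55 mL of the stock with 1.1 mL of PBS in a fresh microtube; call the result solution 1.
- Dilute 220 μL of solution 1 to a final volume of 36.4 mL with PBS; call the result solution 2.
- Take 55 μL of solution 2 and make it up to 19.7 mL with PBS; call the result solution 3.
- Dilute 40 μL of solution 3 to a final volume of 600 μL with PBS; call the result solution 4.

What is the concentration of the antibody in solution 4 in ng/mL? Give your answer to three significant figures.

1.50 ng/mL

Step 1: 0.55 mL + 1.1 mL = 1.65 mL total → factor 1.65/0.55 = 3
Step 2: 220 μL brought to 36.4 mL → factor 36400/220 = 165.45
Step 3: 55 μL brought to 19.7 mL → factor 19700/55 = 358.18
Step 4: 40 μL brought to 600 μL → factor 600/40 = 15
Overall dilution factor = 3 × 165.45 × 358.18 × 15 = 2.6668 × 10^6
Final = 4.00 mg/mL / 2.6668 × 10^6 = 1.500 × 10^-6 mg/mL = 1.50 ng/mL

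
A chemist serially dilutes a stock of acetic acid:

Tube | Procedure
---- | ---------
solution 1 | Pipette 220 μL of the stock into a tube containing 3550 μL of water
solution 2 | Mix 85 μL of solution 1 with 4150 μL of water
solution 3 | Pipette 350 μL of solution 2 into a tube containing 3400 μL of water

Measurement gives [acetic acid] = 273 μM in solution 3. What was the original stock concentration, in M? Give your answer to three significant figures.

2.50 M

Step 1: 220 μL + 3550 μL = 3770 μL total → factor 3770/220 = 17.136
Step 2: 85 μL + 4150 μL = 4235 μL total → factor 4235/85 = 49.824
Step 3: 350 μL + 3400 μL = 3750 μL total → factor 3750/350 = 10.714
Overall dilution factor = 17.136 × 49.824 × 10.714 = 9147.8
Stock = 273 μM × 9147.8 = 2.497 × 10^6 μM = 2.50 M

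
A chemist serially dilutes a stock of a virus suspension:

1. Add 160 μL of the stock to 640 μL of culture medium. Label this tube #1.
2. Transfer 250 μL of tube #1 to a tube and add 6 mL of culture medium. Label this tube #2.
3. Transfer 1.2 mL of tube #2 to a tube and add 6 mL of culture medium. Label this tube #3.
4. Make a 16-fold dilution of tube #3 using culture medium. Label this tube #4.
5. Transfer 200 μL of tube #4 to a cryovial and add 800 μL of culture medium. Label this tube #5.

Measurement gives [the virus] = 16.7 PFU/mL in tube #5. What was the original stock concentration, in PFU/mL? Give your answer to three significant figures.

Step 1: 160 μL + 640 μL = 800 μL total → factor 800/160 = 5
Step 2: 250 μL + 6 mL = 6250 μL total → factor 6250/250 = 25
Step 3: 1.2 mL + 6 mL = 7.2 mL total → factor 7.2/1.2 = 6
Step 4: 16-fold → factor 16
Step 5: 200 μL + 800 μL = 1000 μL total → factor 1000/200 = 5
Overall dilution factor = 5 × 25 × 6 × 16 × 5 = 60000
Stock = 16.7 PFU/mL × 60000 = 1.00 × 10^6 PFU/mL

1.00 × 10^6 PFU/mL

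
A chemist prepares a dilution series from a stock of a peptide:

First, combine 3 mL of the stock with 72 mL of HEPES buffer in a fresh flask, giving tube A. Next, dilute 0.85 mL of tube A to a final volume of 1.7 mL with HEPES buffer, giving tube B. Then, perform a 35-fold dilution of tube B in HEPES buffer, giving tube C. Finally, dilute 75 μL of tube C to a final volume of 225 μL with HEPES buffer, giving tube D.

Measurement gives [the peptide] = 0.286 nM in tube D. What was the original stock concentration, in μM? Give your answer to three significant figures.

Step 1: 3 mL + 72 mL = 75 mL total → factor 75/3 = 25
Step 2: 0.85 mL brought to 1.7 mL → factor 1.7/0.85 = 2
Step 3: 35-fold → factor 35
Step 4: 75 μL brought to 225 μL → factor 225/75 = 3
Overall dilution factor = 25 × 2 × 35 × 3 = 5250
Stock = 0.286 nM × 5250 = 1502 nM = 1.50 μM

1.50 μM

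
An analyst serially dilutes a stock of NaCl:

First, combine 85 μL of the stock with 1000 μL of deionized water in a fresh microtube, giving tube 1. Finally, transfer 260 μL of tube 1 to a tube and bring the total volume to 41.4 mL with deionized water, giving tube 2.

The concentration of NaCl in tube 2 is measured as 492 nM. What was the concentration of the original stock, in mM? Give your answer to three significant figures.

Step 1: 85 μL + 1000 μL = 1085 μL total → factor 1085/85 = 12.765
Step 2: 260 μL brought to 41.4 mL → factor 41400/260 = 159.23
Overall dilution factor = 12.765 × 159.23 = 2032.5
Stock = 492 nM × 2032.5 = 1.000 × 10^6 nM = 1.00 mM

1.00 mM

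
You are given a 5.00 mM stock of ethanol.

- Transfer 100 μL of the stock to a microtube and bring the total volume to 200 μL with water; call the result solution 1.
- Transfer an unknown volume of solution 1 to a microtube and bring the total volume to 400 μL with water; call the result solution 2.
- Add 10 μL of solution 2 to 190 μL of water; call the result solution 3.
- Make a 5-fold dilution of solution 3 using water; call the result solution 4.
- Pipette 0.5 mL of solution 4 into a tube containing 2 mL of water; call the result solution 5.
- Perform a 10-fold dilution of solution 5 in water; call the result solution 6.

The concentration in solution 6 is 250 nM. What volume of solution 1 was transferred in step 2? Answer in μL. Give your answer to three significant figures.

Step 1: 100 μL brought to 200 μL → factor 200/100 = 2
Step 2: v brought to 400 μL → factor = 400 μL/v
Step 3: 10 μL + 190 μL = 200 μL total → factor 200/10 = 20
Step 4: 5-fold → factor 5
Step 5: 0.5 mL + 2 mL = 2.5 mL total → factor 2.5/0.5 = 5
Step 6: 10-fold → factor 10
Product of known-step factors = 10000
Overall factor = 5.00 mM / (250 nM) = 20000
Step-2 factor = 20000 / 10000 = 2
v = 400 μL / 2 = 200 μL

200 μL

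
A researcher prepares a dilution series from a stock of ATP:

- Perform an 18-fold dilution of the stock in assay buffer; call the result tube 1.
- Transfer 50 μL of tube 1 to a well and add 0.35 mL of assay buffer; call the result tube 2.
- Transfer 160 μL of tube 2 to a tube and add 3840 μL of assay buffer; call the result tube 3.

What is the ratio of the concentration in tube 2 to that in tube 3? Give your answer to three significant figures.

25.0

Step 1: 18-fold → factor 18
Step 2: 50 μL + 0.35 mL = 400 μL total → factor 400/50 = 8
Step 3: 160 μL + 3840 μL = 4000 μL total → factor 4000/160 = 25
Dilution factor to tube 2 = 144; to tube 3 = 3600
[tube 2]/[tube 3] = (factor to tube 3)/(factor to tube 2) = 3600/144 = 25.0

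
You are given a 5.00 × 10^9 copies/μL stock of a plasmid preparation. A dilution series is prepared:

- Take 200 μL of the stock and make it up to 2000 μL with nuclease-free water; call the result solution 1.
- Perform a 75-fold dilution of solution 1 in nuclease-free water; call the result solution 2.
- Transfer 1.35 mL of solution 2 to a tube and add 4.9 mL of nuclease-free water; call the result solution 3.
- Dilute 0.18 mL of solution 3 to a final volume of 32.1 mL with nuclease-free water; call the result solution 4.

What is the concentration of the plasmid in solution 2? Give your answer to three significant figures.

6.67 × 10^6 copies/μL

Step 1: 200 μL brought to 2000 μL → factor 2000/200 = 10
Step 2: 75-fold → factor 75
Dilution factor through solution 2 = 10 × 75 = 750
[solution 2] = 5.00 × 10^9 copies/μL / 750 = 6.67 × 10^6 copies/μL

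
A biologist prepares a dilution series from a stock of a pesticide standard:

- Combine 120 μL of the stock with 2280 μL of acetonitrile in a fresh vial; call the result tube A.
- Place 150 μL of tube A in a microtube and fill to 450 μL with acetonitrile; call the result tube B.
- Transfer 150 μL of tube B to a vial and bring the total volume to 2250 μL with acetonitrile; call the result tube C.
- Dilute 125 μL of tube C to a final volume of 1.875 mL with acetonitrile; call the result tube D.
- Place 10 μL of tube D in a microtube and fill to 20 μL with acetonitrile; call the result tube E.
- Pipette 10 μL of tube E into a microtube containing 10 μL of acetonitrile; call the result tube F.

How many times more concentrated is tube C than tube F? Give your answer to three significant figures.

Step 1: 120 μL + 2280 μL = 2400 μL total → factor 2400/120 = 20
Step 2: 150 μL brought to 450 μL → factor 450/150 = 3
Step 3: 150 μL brought to 2250 μL → factor 2250/150 = 15
Step 4: 125 μL brought to 1.875 mL → factor 1875/125 = 15
Step 5: 10 μL brought to 20 μL → factor 20/10 = 2
Step 6: 10 μL + 10 μL = 20 μL total → factor 20/10 = 2
Dilution factor to tube C = 900; to tube F = 54000
[tube C]/[tube F] = (factor to tube F)/(factor to tube C) = 54000/900 = 60.0

60.0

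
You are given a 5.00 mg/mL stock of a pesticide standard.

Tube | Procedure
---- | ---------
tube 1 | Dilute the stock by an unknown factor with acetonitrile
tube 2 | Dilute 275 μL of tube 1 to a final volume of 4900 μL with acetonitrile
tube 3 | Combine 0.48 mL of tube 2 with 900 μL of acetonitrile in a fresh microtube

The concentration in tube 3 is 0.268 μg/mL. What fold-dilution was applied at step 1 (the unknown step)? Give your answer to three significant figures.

Step 1: unknown factor x
Step 2: 275 μL brought to 4900 μL → factor 4900/275 = 17.818
Step 3: 0.48 mL + 900 μL = 1.38 mL total → factor 1.38/0.48 = 2.875
Product of known-step factors = 51.227
Overall factor = 5.00 mg/mL / (0.268 μg/mL) = 18657
x = 18657 / 51.227 = 364

364-fold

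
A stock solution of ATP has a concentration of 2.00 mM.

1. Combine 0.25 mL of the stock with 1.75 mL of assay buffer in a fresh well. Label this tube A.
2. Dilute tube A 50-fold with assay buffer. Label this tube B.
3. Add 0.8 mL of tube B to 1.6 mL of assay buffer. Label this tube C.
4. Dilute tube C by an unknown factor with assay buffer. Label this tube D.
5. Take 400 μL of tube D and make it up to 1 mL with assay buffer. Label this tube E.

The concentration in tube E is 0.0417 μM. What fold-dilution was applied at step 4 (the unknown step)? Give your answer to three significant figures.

16.0-fold

Step 1: 0.25 mL + 1.75 mL = 2 mL total → factor 2/0.25 = 8
Step 2: 50-fold → factor 50
Step 3: 0.8 mL + 1.6 mL = 2.4 mL total → factor 2.4/0.8 = 3
Step 4: unknown factor x
Step 5: 400 μL brought to 1 mL → factor 1000/400 = 2.5
Product of known-step factors = 3000
Overall factor = 2.00 mM / (0.0417 μM) = 47962
x = 47962 / 3000 = 16.0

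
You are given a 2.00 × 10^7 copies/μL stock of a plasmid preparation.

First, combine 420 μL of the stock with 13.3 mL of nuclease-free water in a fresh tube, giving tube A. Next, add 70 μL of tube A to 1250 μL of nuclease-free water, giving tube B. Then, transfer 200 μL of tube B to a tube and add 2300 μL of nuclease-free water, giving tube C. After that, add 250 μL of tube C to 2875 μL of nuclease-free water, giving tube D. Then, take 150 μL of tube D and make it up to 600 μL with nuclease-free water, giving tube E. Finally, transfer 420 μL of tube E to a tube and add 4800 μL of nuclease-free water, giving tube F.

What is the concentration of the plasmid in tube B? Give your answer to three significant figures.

Step 1: 420 μL + 13.3 mL = 13720 μL total → factor 13720/420 = 32.667
Step 2: 70 μL + 1250 μL = 1320 μL total → factor 1320/70 = 18.857
Dilution factor through tube B = 32.667 × 18.857 = 616
[tube B] = 2.00 × 10^7 copies/μL / 616 = 3.25 × 10^4 copies/μL

3.25 × 10^4 copies/μL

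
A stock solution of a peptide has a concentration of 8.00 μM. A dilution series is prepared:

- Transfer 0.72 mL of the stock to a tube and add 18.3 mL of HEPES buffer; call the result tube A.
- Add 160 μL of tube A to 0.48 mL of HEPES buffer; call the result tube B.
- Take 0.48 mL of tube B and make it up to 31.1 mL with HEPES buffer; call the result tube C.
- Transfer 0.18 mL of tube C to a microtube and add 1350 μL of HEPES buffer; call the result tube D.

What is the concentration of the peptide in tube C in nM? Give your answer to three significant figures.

1.17 nM

Step 1: 0.72 mL + 18.3 mL = 19.02 mL total → factor 19.02/0.72 = 26.417
Step 2: 160 μL + 0.48 mL = 640 μL total → factor 640/160 = 4
Step 3: 0.48 mL brought to 31.1 mL → factor 31.1/0.48 = 64.792
Dilution factor through tube C = 26.417 × 4 × 64.792 = 6846.3
[tube C] = 8.00 μM / 6846.3 = 0.001169 μM = 1.17 nM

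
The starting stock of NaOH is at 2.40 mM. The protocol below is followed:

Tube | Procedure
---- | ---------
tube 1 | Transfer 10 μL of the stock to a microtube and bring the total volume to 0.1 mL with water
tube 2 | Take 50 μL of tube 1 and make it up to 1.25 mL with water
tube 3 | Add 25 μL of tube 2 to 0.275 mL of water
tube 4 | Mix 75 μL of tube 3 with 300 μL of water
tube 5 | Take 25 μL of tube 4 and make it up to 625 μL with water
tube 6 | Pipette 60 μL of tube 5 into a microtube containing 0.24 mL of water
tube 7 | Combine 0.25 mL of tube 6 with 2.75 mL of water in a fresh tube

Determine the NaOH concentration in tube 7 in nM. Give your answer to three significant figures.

0.107 nM

Step 1: 10 μL brought to 0.1 mL → factor 100/10 = 10
Step 2: 50 μL brought to 1.25 mL → factor 1250/50 = 25
Step 3: 25 μL + 0.275 mL = 300 μL total → factor 300/25 = 12
Step 4: 75 μL + 300 μL = 375 μL total → factor 375/75 = 5
Step 5: 25 μL brought to 625 μL → factor 625/25 = 25
Step 6: 60 μL + 0.24 mL = 300 μL total → factor 300/60 = 5
Step 7: 0.25 mL + 2.75 mL = 3 mL total → factor 3/0.25 = 12
Overall dilution factor = 10 × 25 × 12 × 5 × 25 × 5 × 12 = 2.25 × 10^7
Final = 2.40 mM / 2.25 × 10^7 = 1.067 × 10^-7 mM = 0.107 nM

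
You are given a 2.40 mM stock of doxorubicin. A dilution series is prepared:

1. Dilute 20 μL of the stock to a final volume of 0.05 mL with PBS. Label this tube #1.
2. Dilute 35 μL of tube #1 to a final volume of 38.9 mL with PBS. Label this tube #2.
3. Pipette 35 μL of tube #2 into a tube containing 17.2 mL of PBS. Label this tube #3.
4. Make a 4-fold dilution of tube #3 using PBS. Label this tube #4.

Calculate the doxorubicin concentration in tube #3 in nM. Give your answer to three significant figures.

1.75 nM

Step 1: 20 μL brought to 0.05 mL → factor 50/20 = 2.5
Step 2: 35 μL brought to 38.9 mL → factor 38900/35 = 1111.4
Step 3: 35 μL + 17.2 mL = 17235 μL total → factor 17235/35 = 492.43
Dilution factor through tube #3 = 2.5 × 1111.4 × 492.43 = 1.3682 × 10^6
[tube #3] = 2.40 mM / 1.3682 × 10^6 = 1.754 × 10^-6 mM = 1.75 nM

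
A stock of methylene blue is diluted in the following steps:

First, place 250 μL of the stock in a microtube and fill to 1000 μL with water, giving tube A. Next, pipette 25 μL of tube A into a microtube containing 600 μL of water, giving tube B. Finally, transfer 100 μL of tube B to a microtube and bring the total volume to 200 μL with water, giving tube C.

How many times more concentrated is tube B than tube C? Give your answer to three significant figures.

2.00

Step 1: 250 μL brought to 1000 μL → factor 1000/250 = 4
Step 2: 25 μL + 600 μL = 625 μL total → factor 625/25 = 25
Step 3: 100 μL brought to 200 μL → factor 200/100 = 2
Dilution factor to tube B = 100; to tube C = 200
[tube B]/[tube C] = (factor to tube C)/(factor to tube B) = 200/100 = 2.00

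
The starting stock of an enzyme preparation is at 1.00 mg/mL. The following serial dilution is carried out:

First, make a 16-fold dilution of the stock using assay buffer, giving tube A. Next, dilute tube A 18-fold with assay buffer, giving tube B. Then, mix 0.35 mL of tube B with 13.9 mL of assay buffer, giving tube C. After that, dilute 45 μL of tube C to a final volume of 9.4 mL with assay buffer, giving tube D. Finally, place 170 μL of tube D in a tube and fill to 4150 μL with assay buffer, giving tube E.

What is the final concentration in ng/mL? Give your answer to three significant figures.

Step 1: 16-fold → factor 16
Step 2: 18-fold → factor 18
Step 3: 0.35 mL + 13.9 mL = 14.25 mL total → factor 14.25/0.35 = 40.714
Step 4: 45 μL brought to 9.4 mL → factor 9400/45 = 208.89
Step 5: 170 μL brought to 4150 μL → factor 4150/170 = 24.412
Overall dilution factor = 16 × 18 × 40.714 × 208.89 × 24.412 = 5.9793 × 10^7
Final = 1.00 mg/mL / 5.9793 × 10^7 = 1.672 × 10^-8 mg/mL = 0.0167 ng/mL

0.0167 ng/mL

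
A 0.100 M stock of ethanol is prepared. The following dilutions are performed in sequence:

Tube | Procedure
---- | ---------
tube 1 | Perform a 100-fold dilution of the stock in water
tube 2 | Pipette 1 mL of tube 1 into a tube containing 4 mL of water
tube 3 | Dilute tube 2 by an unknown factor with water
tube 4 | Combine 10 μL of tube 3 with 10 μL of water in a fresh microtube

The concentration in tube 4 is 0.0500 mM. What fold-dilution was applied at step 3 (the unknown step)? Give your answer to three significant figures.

2.00-fold

Step 1: 100-fold → factor 100
Step 2: 1 mL + 4 mL = 5 mL total → factor 5/1 = 5
Step 3: unknown factor x
Step 4: 10 μL + 10 μL = 20 μL total → factor 20/10 = 2
Product of known-step factors = 1000
Overall factor = 0.100 M / (0.0500 mM) = 2000
x = 2000 / 1000 = 2.00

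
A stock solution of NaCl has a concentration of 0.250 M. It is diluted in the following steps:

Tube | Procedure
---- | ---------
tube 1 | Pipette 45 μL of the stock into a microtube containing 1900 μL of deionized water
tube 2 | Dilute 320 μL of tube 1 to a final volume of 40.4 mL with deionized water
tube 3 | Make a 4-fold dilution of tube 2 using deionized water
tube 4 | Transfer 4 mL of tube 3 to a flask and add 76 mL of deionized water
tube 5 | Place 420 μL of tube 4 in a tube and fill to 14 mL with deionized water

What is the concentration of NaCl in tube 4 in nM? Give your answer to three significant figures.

Step 1: 45 μL + 1900 μL = 1945 μL total → factor 1945/45 = 43.222
Step 2: 320 μL brought to 40.4 mL → factor 40400/320 = 126.25
Step 3: 4-fold → factor 4
Step 4: 4 mL + 76 mL = 80 mL total → factor 80/4 = 20
Dilution factor through tube 4 = 43.222 × 126.25 × 4 × 20 = 4.3654 × 10^5
[tube 4] = 0.250 M / 4.3654 × 10^5 = 5.727 × 10^-7 M = 573 nM

573 nM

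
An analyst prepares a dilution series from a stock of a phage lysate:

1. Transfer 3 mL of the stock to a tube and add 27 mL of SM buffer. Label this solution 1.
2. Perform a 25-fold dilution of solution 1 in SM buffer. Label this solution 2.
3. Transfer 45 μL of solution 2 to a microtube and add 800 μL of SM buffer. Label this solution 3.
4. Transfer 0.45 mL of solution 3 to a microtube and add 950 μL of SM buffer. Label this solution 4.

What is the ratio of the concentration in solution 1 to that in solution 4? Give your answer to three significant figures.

Step 1: 3 mL + 27 mL = 30 mL total → factor 30/3 = 10
Step 2: 25-fold → factor 25
Step 3: 45 μL + 800 μL = 845 μL total → factor 845/45 = 18.778
Step 4: 0.45 mL + 950 μL = 1.4 mL total → factor 1.4/0.45 = 3.1111
Dilution factor to solution 1 = 10; to solution 4 = 14605
[solution 1]/[solution 4] = (factor to solution 4)/(factor to solution 1) = 14605/10 = 1.46 × 10^3

1.46 × 10^3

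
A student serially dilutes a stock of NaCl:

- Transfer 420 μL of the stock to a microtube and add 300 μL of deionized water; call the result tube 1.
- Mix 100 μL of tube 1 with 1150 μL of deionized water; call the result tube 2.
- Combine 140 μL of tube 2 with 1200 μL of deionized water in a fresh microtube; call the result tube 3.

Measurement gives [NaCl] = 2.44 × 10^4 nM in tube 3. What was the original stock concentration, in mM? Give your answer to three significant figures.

Step 1: 420 μL + 300 μL = 720 μL total → factor 720/420 = 1.7143
Step 2: 100 μL + 1150 μL = 1250 μL total → factor 1250/100 = 12.5
Step 3: 140 μL + 1200 μL = 1340 μL total → factor 1340/140 = 9.5714
Overall dilution factor = 1.7143 × 12.5 × 9.5714 = 205.1
Stock = 2.44 × 10^4 nM × 205.1 = 5.004 × 10^6 nM = 5.00 mM

5.00 mM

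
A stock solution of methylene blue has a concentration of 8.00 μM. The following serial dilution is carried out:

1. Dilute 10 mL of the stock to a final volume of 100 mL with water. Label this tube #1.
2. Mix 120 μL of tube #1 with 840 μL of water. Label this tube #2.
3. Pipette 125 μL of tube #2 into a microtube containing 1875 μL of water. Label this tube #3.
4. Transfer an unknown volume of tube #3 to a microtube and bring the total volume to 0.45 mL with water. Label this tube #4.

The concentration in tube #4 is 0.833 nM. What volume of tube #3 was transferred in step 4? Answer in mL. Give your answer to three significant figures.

Step 1: 10 mL brought to 100 mL → factor 100/10 = 10
Step 2: 120 μL + 840 μL = 960 μL total → factor 960/120 = 8
Step 3: 125 μL + 1875 μL = 2000 μL total → factor 2000/125 = 16
Step 4: v brought to 0.45 mL → factor = 0.45 mL/v
Product of known-step factors = 1280
Overall factor = 8.00 μM / (0.833 nM) = 9603.8
Step-4 factor = 9603.8 / 1280 = 7.503
v = 0.45 mL / 7.503 = 0.0600 mL

0.0600 mL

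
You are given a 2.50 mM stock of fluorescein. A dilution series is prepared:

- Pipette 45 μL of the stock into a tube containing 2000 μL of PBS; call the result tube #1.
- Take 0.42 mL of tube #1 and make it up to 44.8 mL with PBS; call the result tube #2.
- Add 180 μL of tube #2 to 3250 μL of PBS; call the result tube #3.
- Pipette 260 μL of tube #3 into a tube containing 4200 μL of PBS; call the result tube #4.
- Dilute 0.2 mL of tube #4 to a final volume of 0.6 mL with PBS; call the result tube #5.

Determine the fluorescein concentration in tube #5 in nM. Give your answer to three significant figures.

Step 1: 45 μL + 2000 μL = 2045 μL total → factor 2045/45 = 45.444
Step 2: 0.42 mL brought to 44.8 mL → factor 44.8/0.42 = 106.67
Step 3: 180 μL + 3250 μL = 3430 μL total → factor 3430/180 = 19.056
Step 4: 260 μL + 4200 μL = 4460 μL total → factor 4460/260 = 17.154
Step 5: 0.2 mL brought to 0.6 mL → factor 0.6/0.2 = 3
Overall dilution factor = 45.444 × 106.67 × 19.056 × 17.154 × 3 = 4.7535 × 10^6
Final = 2.50 mM / 4.7535 × 10^6 = 5.259 × 10^-7 mM = 0.526 nM

0.526 nM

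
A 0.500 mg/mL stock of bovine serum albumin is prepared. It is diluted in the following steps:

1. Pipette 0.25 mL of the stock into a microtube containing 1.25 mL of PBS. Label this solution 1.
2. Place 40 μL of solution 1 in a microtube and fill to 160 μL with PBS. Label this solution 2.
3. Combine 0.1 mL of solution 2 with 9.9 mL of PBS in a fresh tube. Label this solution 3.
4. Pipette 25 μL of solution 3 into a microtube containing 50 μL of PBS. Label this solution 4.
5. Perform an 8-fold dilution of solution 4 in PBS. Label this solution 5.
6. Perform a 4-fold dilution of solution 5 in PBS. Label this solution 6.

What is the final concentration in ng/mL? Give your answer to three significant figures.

Step 1: 0.25 mL + 1.25 mL = 1.5 mL total → factor 1.5/0.25 = 6
Step 2: 40 μL brought to 160 μL → factor 160/40 = 4
Step 3: 0.1 mL + 9.9 mL = 10 mL total → factor 10/0.1 = 100
Step 4: 25 μL + 50 μL = 75 μL total → factor 75/25 = 3
Step 5: 8-fold → factor 8
Step 6: 4-fold → factor 4
Overall dilution factor = 6 × 4 × 100 × 3 × 8 × 4 = 2.304 × 10^5
Final = 0.500 mg/mL / 2.304 × 10^5 = 2.170 × 10^-6 mg/mL = 2.17 ng/mL

2.17 ng/mL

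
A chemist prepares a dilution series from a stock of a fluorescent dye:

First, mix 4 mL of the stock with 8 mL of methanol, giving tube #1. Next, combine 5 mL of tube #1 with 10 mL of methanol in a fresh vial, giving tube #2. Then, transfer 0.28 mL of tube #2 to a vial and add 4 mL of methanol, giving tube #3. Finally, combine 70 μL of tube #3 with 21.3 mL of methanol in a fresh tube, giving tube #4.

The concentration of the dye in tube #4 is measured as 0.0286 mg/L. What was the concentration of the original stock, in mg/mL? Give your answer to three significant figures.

Step 1: 4 mL + 8 mL = 12 mL total → factor 12/4 = 3
Step 2: 5 mL + 10 mL = 15 mL total → factor 15/5 = 3
Step 3: 0.28 mL + 4 mL = 4.28 mL total → factor 4.28/0.28 = 15.286
Step 4: 70 μL + 21.3 mL = 21370 μL total → factor 21370/70 = 305.29
Overall dilution factor = 3 × 3 × 15.286 × 305.29 = 41999
Stock = 0.0286 mg/L × 41999 = 1201 mg/L = 1.20 mg/mL

1.20 mg/mL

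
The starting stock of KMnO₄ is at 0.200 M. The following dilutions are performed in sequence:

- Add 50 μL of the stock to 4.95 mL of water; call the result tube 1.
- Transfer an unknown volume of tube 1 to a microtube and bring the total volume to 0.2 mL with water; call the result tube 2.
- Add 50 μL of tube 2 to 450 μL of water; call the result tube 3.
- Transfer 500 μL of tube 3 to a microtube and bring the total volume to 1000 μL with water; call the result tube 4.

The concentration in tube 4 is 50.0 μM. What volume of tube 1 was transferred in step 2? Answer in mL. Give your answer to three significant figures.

Step 1: 50 μL + 4.95 mL = 5000 μL total → factor 5000/50 = 100
Step 2: v brought to 0.2 mL → factor = 0.2 mL/v
Step 3: 50 μL + 450 μL = 500 μL total → factor 500/50 = 10
Step 4: 500 μL brought to 1000 μL → factor 1000/500 = 2
Product of known-step factors = 2000
Overall factor = 0.200 M / (50.0 μM) = 4000
Step-2 factor = 4000 / 2000 = 2
v = 0.2 mL / 2 = 0.100 mL

0.100 mL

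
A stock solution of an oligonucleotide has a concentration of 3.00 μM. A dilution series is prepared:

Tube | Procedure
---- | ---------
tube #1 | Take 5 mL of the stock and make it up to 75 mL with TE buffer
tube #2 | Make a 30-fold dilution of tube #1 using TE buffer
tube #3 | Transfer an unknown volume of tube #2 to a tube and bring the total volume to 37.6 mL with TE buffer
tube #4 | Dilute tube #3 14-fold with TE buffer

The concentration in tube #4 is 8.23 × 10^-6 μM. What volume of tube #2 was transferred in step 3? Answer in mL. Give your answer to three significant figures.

Step 1: 5 mL brought to 75 mL → factor 75/5 = 15
Step 2: 30-fold → factor 30
Step 3: v brought to 37.6 mL → factor = 37.6 mL/v
Step 4: 14-fold → factor 14
Product of known-step factors = 6300
Overall factor = 3.00 μM / (8.23 × 10^-6 μM) = 3.6452 × 10^5
Step-3 factor = 3.6452 × 10^5 / 6300 = 57.86
v = 37.6 mL / 57.86 = 0.650 mL

0.650 mL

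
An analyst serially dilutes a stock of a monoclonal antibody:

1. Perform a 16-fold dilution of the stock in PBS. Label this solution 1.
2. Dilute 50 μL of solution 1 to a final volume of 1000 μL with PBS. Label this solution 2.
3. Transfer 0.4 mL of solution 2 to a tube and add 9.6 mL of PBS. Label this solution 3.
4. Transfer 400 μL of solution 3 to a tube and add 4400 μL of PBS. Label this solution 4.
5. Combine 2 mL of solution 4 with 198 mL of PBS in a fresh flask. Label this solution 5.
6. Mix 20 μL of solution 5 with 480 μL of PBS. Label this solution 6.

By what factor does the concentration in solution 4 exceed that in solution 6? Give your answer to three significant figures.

2.50 × 10^3

Step 1: 16-fold → factor 16
Step 2: 50 μL brought to 1000 μL → factor 1000/50 = 20
Step 3: 0.4 mL + 9.6 mL = 10 mL total → factor 10/0.4 = 25
Step 4: 400 μL + 4400 μL = 4800 μL total → factor 4800/400 = 12
Step 5: 2 mL + 198 mL = 200 mL total → factor 200/2 = 100
Step 6: 20 μL + 480 μL = 500 μL total → factor 500/20 = 25
Dilution factor to solution 4 = 96000; to solution 6 = 2.4 × 10^8
[solution 4]/[solution 6] = (factor to solution 6)/(factor to solution 4) = 2.4 × 10^8/96000 = 2.50 × 10^3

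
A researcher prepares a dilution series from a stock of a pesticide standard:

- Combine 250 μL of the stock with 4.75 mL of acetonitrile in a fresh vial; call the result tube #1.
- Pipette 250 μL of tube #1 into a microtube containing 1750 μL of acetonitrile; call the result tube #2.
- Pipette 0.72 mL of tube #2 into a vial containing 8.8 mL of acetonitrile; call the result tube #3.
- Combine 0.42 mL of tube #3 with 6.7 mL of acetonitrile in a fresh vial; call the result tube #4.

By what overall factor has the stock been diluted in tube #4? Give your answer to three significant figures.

3.59 × 10^4

Step 1: 250 μL + 4.75 mL = 5000 μL total → factor 5000/250 = 20
Step 2: 250 μL + 1750 μL = 2000 μL total → factor 2000/250 = 8
Step 3: 0.72 mL + 8.8 mL = 9.52 mL total → factor 9.52/0.72 = 13.222
Step 4: 0.42 mL + 6.7 mL = 7.12 mL total → factor 7.12/0.42 = 16.952
Overall dilution factor = 20 × 8 × 13.222 × 16.952 = 35864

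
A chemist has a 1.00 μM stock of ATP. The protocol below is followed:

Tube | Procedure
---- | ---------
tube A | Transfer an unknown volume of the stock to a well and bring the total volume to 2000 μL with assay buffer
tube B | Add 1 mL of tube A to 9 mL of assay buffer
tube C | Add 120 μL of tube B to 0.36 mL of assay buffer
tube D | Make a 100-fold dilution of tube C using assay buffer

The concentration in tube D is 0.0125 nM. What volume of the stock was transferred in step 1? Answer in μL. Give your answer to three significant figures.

100 μL

Step 1: v brought to 2000 μL → factor = 2000 μL/v
Step 2: 1 mL + 9 mL = 10 mL total → factor 10/1 = 10
Step 3: 120 μL + 0.36 mL = 480 μL total → factor 480/120 = 4
Step 4: 100-fold → factor 100
Product of known-step factors = 4000
Overall factor = 1.00 μM / (0.0125 nM) = 80000
Step-1 factor = 80000 / 4000 = 20
v = 2000 μL / 20 = 100 μL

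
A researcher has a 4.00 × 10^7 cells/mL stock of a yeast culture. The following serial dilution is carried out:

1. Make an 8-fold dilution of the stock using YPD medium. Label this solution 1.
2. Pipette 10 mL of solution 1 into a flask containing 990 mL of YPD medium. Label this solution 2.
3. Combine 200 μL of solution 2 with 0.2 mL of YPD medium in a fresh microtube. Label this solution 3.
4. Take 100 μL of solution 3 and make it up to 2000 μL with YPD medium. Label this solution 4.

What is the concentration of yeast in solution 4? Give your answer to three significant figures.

1.25 × 10^3 cells/mL

Step 1: 8-fold → factor 8
Step 2: 10 mL + 990 mL = 1000 mL total → factor 1000/10 = 100
Step 3: 200 μL + 0.2 mL = 400 μL total → factor 400/200 = 2
Step 4: 100 μL brought to 2000 μL → factor 2000/100 = 20
Overall dilution factor = 8 × 100 × 2 × 20 = 32000
Final = 4.00 × 10^7 cells/mL / 32000 = 1.25 × 10^3 cells/mL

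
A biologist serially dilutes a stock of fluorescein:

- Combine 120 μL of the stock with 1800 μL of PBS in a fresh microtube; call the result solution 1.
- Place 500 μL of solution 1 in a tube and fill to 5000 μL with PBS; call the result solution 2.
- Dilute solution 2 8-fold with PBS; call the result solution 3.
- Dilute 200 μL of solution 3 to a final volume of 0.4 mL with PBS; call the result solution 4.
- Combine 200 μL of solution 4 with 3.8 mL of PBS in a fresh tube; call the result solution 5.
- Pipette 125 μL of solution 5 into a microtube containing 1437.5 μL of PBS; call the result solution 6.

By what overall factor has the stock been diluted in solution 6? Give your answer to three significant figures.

Step 1: 120 μL + 1800 μL = 1920 μL total → factor 1920/120 = 16
Step 2: 500 μL brought to 5000 μL → factor 5000/500 = 10
Step 3: 8-fold → factor 8
Step 4: 200 μL brought to 0.4 mL → factor 400/200 = 2
Step 5: 200 μL + 3.8 mL = 4000 μL total → factor 4000/200 = 20
Step 6: 125 μL + 1437.5 μL = 1562.5 μL total → factor 1562.5/125 = 12.5
Overall dilution factor = 16 × 10 × 8 × 2 × 20 × 12.5 = 6.4 × 10^5

6.40 × 10^5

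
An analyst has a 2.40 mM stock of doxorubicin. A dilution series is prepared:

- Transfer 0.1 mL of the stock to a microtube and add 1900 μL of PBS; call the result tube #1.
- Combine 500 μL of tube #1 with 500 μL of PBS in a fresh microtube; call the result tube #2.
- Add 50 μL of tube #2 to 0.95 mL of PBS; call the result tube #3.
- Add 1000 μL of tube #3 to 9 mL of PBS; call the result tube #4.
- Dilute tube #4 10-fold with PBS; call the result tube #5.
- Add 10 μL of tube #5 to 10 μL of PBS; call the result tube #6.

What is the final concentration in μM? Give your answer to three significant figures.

0.0150 μM

Step 1: 0.1 mL + 1900 μL = 2 mL total → factor 2/0.1 = 20
Step 2: 500 μL + 500 μL = 1000 μL total → factor 1000/500 = 2
Step 3: 50 μL + 0.95 mL = 1000 μL total → factor 1000/50 = 20
Step 4: 1000 μL + 9 mL = 10000 μL total → factor 10000/1000 = 10
Step 5: 10-fold → factor 10
Step 6: 10 μL + 10 μL = 20 μL total → factor 20/10 = 2
Overall dilution factor = 20 × 2 × 20 × 10 × 10 × 2 = 1.6 × 10^5
Final = 2.40 mM / 1.6 × 10^5 = 1.500 × 10^-5 mM = 0.0150 μM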